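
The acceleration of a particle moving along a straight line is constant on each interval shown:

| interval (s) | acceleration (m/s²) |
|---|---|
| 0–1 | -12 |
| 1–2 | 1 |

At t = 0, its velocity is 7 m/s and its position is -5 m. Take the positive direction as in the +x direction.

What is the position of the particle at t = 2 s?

On each constant-a segment, Δv = aΔt and Δx = v₀Δt + ½aΔt²; chain segment to segment.
0–1 s: v starts 7 m/s; Δx = 7·1 + ½·-12·1² = 1 m; v ends -5 m/s.
1–2 s: v starts -5 m/s; Δx = -5·1 + ½·1·1² = -4.5 m; v ends -4 m/s.
x(2) = -5 + Σ Δx = -8.5 m.

-8.5 m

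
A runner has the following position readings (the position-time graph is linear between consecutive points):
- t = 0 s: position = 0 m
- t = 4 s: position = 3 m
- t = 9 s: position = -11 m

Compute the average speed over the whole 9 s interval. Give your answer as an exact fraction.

Average speed = (total path length)/(elapsed time); on a piecewise-linear x-t graph the path length is Σ|Δx|.
0–4 s: |Δx| = |3 − 0| = 3 m
4–9 s: |Δx| = |-11 − 3| = 14 m
Total path = 17 m; average speed = 17/9 = 17/9 m/s.

17/9 m/s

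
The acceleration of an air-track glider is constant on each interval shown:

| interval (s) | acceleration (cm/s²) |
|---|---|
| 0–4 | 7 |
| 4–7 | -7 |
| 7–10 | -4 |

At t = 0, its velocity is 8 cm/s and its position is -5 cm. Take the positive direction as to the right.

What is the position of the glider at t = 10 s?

On each constant-a segment, Δv = aΔt and Δx = v₀Δt + ½aΔt²; chain segment to segment.
0–4 s: v starts 8 cm/s; Δx = 8·4 + ½·7·4² = 88 cm; v ends 36 cm/s.
4–7 s: v starts 36 cm/s; Δx = 36·3 + ½·-7·3² = 76.5 cm; v ends 15 cm/s.
7–10 s: v starts 15 cm/s; Δx = 15·3 + ½·-4·3² = 27 cm; v ends 3 cm/s.
x(10) = -5 + Σ Δx = 186.5 cm.

186.5 cm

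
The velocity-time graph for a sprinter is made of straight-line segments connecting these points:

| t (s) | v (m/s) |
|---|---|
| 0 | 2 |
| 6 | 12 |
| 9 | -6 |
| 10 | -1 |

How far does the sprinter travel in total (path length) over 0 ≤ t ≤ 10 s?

Distance (not displacement) is the total path length: add the absolute areas under v-t.
0–6 s: |½(2 + 12)(6)| = 42 m
6–9 s: v = 0 at t = 8 s; triangle areas 12 + 3 = 15 m
9–10 s: |½(-6 + -1)(1)| = 3.5 m
Total distance = 60.5 m

60.5 m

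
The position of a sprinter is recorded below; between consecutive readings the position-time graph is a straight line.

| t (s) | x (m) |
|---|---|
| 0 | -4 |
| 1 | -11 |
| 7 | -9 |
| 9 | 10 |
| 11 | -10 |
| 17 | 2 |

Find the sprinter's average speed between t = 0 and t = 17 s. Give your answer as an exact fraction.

Average speed = (total path length)/(elapsed time); on a piecewise-linear x-t graph the path length is Σ|Δx|.
0–1 s: |Δx| = |-11 − -4| = 7 m
1–7 s: |Δx| = |-9 − -11| = 2 m
7–9 s: |Δx| = |10 − -9| = 19 m
9–11 s: |Δx| = |-10 − 10| = 20 m
11–17 s: |Δx| = |2 − -10| = 12 m
Total path = 60 m; average speed = 60/17 = 60/17 m/s.

60/17 m/s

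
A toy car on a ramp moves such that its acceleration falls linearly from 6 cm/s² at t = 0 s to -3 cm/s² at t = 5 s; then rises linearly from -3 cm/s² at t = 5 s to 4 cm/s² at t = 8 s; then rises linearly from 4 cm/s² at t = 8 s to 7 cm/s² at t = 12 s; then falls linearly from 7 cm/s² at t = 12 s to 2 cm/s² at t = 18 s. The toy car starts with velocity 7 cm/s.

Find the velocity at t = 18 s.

Δv equals the area under the a-t graph; then v = v₀ + Δv.
0–5 s: ½(6 + -3)(5) = 7.5 cm/s
5–8 s: ½(-3 + 4)(3) = 1.5 cm/s
8–12 s: ½(4 + 7)(4) = 22 cm/s
12–18 s: ½(7 + 2)(6) = 27 cm/s
Δv = 58 cm/s, so v(18) = 7 + (58) = 65 cm/s.

65 cm/s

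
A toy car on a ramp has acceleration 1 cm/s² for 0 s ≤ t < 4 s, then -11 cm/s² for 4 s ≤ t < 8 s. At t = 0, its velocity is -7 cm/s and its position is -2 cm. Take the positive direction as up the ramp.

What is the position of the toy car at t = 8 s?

On each constant-a segment, Δv = aΔt and Δx = v₀Δt + ½aΔt²; chain segment to segment.
0–4 s: v starts -7 cm/s; Δx = -7·4 + ½·1·4² = -20 cm; v ends -3 cm/s.
4–8 s: v starts -3 cm/s; Δx = -3·4 + ½·-11·4² = -100 cm; v ends -47 cm/s.
x(8) = -2 + Σ Δx = -122 cm.

-122 cm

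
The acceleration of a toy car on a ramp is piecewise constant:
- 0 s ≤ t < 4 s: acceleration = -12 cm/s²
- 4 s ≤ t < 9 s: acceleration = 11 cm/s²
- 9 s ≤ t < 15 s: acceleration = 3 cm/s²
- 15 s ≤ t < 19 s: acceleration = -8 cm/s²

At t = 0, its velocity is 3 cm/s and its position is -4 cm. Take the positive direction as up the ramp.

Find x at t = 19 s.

On each constant-a segment, Δv = aΔt and Δx = v₀Δt + ½aΔt²; chain segment to segment.
0–4 s: v starts 3 cm/s; Δx = 3·4 + ½·-12·4² = -84 cm; v ends -45 cm/s.
4–9 s: v starts -45 cm/s; Δx = -45·5 + ½·11·5² = -87.5 cm; v ends 10 cm/s.
9–15 s: v starts 10 cm/s; Δx = 10·6 + ½·3·6² = 114 cm; v ends 28 cm/s.
15–19 s: v starts 28 cm/s; Δx = 28·4 + ½·-8·4² = 48 cm; v ends -4 cm/s.
x(19) = -4 + Σ Δx = -13.5 cm.

-13.5 cm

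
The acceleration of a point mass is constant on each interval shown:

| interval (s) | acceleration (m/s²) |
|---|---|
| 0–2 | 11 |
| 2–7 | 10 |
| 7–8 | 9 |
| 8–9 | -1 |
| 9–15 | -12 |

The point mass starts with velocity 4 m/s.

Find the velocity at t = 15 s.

Δv equals the area under the a-t graph; then v = v₀ + Δv.
0–2 s: 11 × 2 = 22 m/s
2–7 s: 10 × 5 = 50 m/s
7–8 s: 9 × 1 = 9 m/s
8–9 s: -1 × 1 = -1 m/s
9–15 s: -12 × 6 = -72 m/s
Δv = 8 m/s, so v(15) = 4 + (8) = 12 m/s.

12 m/s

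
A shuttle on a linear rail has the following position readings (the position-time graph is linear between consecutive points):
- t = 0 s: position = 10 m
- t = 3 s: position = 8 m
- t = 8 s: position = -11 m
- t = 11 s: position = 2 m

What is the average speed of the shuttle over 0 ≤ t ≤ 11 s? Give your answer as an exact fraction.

Average speed = (total path length)/(elapsed time); on a piecewise-linear x-t graph the path length is Σ|Δx|.
0–3 s: |Δx| = |8 − 10| = 2 m
3–8 s: |Δx| = |-11 − 8| = 19 m
8–11 s: |Δx| = |2 − -11| = 13 m
Total path = 34 m; average speed = 34/11 = 34/11 m/s.

34/11 m/s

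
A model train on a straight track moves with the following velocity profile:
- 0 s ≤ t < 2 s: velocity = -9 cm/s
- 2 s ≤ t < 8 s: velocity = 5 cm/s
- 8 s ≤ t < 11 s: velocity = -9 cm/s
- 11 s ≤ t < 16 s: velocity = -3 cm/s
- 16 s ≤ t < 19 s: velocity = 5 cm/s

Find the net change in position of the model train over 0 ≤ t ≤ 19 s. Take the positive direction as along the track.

Net displacement equals the area under the velocity-time graph (areas below the axis count negative).
0–2 s: -9 × 2 = -18 cm
2–8 s: 5 × 6 = 30 cm
8–11 s: -9 × 3 = -27 cm
11–16 s: -3 × 5 = -15 cm
16–19 s: 5 × 3 = 15 cm
Net displacement = -15 cm

-15 cm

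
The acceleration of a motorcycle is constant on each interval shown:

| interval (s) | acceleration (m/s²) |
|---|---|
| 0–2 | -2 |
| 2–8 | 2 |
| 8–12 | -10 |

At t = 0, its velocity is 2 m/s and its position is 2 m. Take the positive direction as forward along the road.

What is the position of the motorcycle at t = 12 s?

On each constant-a segment, Δv = aΔt and Δx = v₀Δt + ½aΔt²; chain segment to segment.
0–2 s: v starts 2 m/s; Δx = 2·2 + ½·-2·2² = 0 m; v ends -2 m/s.
2–8 s: v starts -2 m/s; Δx = -2·6 + ½·2·6² = 24 m; v ends 10 m/s.
8–12 s: v starts 10 m/s; Δx = 10·4 + ½·-10·4² = -40 m; v ends -30 m/s.
x(12) = 2 + Σ Δx = -14 m.

-14 m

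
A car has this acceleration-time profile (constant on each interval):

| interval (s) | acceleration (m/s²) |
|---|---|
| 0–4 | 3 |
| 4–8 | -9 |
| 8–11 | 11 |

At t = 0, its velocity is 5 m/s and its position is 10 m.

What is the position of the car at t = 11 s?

On each constant-a segment, Δv = aΔt and Δx = v₀Δt + ½aΔt²; chain segment to segment.
0–4 s: v starts 5 m/s; Δx = 5·4 + ½·3·4² = 44 m; v ends 17 m/s.
4–8 s: v starts 17 m/s; Δx = 17·4 + ½·-9·4² = -4 m; v ends -19 m/s.
8–11 s: v starts -19 m/s; Δx = -19·3 + ½·11·3² = -7.5 m; v ends 14 m/s.
x(11) = 10 + Σ Δx = 42.5 m.

42.5 m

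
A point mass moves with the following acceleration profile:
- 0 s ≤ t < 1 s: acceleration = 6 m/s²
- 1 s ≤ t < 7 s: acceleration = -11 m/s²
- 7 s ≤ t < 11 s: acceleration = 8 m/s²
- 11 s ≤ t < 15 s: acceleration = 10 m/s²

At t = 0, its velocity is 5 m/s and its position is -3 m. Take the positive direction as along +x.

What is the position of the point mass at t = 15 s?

On each constant-a segment, Δv = aΔt and Δx = v₀Δt + ½aΔt²; chain segment to segment.
0–1 s: v starts 5 m/s; Δx = 5·1 + ½·6·1² = 8 m; v ends 11 m/s.
1–7 s: v starts 11 m/s; Δx = 11·6 + ½·-11·6² = -132 m; v ends -55 m/s.
7–11 s: v starts -55 m/s; Δx = -55·4 + ½·8·4² = -156 m; v ends -23 m/s.
11–15 s: v starts -23 m/s; Δx = -23·4 + ½·10·4² = -12 m; v ends 17 m/s.
x(15) = -3 + Σ Δx = -295 m.

-295 m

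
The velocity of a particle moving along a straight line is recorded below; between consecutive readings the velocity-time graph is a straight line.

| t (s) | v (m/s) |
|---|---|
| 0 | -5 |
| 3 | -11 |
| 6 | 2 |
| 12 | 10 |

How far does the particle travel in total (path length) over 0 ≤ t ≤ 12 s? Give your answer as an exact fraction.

1935/26 m

Distance (not displacement) is the total path length: add the absolute areas under v-t.
0–3 s: |½(-5 + -11)(3)| = 24 m
3–6 s: v = 0 at t = 72/13 s; triangle areas 363/26 + 6/13 = 375/26 m
6–12 s: |½(2 + 10)(6)| = 36 m
Total distance = 1935/26 m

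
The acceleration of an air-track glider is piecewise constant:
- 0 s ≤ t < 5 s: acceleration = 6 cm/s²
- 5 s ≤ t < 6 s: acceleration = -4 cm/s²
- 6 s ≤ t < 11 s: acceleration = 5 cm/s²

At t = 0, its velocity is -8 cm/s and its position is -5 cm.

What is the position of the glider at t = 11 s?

202.5 cm

On each constant-a segment, Δv = aΔt and Δx = v₀Δt + ½aΔt²; chain segment to segment.
0–5 s: v starts -8 cm/s; Δx = -8·5 + ½·6·5² = 35 cm; v ends 22 cm/s.
5–6 s: v starts 22 cm/s; Δx = 22·1 + ½·-4·1² = 20 cm; v ends 18 cm/s.
6–11 s: v starts 18 cm/s; Δx = 18·5 + ½·5·5² = 152.5 cm; v ends 43 cm/s.
x(11) = -5 + Σ Δx = 202.5 cm.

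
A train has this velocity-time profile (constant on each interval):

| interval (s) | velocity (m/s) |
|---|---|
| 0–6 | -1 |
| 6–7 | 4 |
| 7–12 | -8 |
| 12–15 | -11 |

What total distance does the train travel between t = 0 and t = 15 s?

83 m

Distance (not displacement) is the total path length: add the absolute areas under v-t.
0–6 s: |-1| × 6 = 6 m
6–7 s: |4| × 1 = 4 m
7–12 s: |-8| × 5 = 40 m
12–15 s: |-11| × 3 = 33 m
Total distance = 83 m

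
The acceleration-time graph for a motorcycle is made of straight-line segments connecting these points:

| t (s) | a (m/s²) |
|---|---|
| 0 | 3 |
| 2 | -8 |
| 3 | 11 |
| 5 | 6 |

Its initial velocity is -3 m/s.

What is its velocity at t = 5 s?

Δv equals the area under the a-t graph; then v = v₀ + Δv.
0–2 s: ½(3 + -8)(2) = -5 m/s
2–3 s: ½(-8 + 11)(1) = 1.5 m/s
3–5 s: ½(11 + 6)(2) = 17 m/s
Δv = 13.5 m/s, so v(5) = -3 + (13.5) = 10.5 m/s.

10.5 m/s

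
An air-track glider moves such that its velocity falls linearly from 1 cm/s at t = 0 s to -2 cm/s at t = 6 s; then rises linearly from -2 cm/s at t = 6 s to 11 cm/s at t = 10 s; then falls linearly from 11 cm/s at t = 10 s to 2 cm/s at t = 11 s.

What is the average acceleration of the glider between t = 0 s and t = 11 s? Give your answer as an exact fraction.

1/11 cm/s²

Average acceleration = Δv/Δt = (2 − 1)/(11 − 0) = 1/11 cm/s².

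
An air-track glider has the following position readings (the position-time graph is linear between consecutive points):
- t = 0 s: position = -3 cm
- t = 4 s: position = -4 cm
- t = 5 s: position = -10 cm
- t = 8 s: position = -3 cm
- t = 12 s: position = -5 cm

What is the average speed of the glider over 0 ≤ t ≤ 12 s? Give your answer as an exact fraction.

Average speed = (total path length)/(elapsed time); on a piecewise-linear x-t graph the path length is Σ|Δx|.
0–4 s: |Δx| = |-4 − -3| = 1 cm
4–5 s: |Δx| = |-10 − -4| = 6 cm
5–8 s: |Δx| = |-3 − -10| = 7 cm
8–12 s: |Δx| = |-5 − -3| = 2 cm
Total path = 16 cm; average speed = 16/12 = 4/3 cm/s.

4/3 cm/s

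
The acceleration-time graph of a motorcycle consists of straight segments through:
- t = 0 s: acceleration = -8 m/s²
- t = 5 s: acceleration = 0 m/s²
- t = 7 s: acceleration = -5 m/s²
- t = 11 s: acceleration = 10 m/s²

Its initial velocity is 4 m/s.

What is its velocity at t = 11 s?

-11 m/s

Δv equals the area under the a-t graph; then v = v₀ + Δv.
0–5 s: ½(-8 + 0)(5) = -20 m/s
5–7 s: ½(0 + -5)(2) = -5 m/s
7–11 s: ½(-5 + 10)(4) = 10 m/s
Δv = -15 m/s, so v(11) = 4 + (-15) = -11 m/s.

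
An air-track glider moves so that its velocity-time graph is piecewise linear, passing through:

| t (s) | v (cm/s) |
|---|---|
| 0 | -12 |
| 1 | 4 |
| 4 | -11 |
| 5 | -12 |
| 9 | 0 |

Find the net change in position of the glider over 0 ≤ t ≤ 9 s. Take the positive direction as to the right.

Displacement is the signed area under the v-t curve.
0–1 s: ½(-12 + 4)(1) = -4 cm
1–4 s: ½(4 + -11)(3) = -10.5 cm
4–5 s: ½(-11 + -12)(1) = -11.5 cm
5–9 s: ½(-12 + 0)(4) = -24 cm
Net displacement = -50 cm

-50 cm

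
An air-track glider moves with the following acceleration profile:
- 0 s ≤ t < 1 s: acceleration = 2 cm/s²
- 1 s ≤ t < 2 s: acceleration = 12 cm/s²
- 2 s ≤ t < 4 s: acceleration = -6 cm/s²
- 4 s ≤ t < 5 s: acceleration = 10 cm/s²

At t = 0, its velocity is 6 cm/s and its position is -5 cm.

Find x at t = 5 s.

On each constant-a segment, Δv = aΔt and Δx = v₀Δt + ½aΔt²; chain segment to segment.
0–1 s: v starts 6 cm/s; Δx = 6·1 + ½·2·1² = 7 cm; v ends 8 cm/s.
1–2 s: v starts 8 cm/s; Δx = 8·1 + ½·12·1² = 14 cm; v ends 20 cm/s.
2–4 s: v starts 20 cm/s; Δx = 20·2 + ½·-6·2² = 28 cm; v ends 8 cm/s.
4–5 s: v starts 8 cm/s; Δx = 8·1 + ½·10·1² = 13 cm; v ends 18 cm/s.
x(5) = -5 + Σ Δx = 57 cm.

57 cm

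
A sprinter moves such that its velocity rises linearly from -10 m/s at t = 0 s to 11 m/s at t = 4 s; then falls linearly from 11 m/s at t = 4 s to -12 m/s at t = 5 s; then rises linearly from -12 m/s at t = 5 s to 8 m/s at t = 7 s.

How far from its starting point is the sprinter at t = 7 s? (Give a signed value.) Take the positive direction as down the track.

-2.5 m

Displacement is the signed area under the v-t curve.
0–4 s: ½(-10 + 11)(4) = 2 m
4–5 s: ½(11 + -12)(1) = -0.5 m
5–7 s: ½(-12 + 8)(2) = -4 m
Net displacement = -2.5 m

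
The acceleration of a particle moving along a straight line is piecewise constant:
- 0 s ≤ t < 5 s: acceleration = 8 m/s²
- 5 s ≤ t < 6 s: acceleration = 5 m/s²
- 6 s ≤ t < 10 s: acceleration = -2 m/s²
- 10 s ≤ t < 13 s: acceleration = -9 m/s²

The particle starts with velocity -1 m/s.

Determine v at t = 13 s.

9 m/s

Δv equals the area under the a-t graph; then v = v₀ + Δv.
0–5 s: 8 × 5 = 40 m/s
5–6 s: 5 × 1 = 5 m/s
6–10 s: -2 × 4 = -8 m/s
10–13 s: -9 × 3 = -27 m/s
Δv = 10 m/s, so v(13) = -1 + (10) = 9 m/s.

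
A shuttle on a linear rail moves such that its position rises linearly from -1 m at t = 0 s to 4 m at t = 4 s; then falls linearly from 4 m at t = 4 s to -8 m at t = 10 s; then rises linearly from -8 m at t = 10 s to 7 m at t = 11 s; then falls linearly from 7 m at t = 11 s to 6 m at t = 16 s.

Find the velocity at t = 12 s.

-0.2 m/s

Velocity is the slope of the x-t graph on 11–16 s: (6 − 7)/(16 − 11) = -0.2 m/s.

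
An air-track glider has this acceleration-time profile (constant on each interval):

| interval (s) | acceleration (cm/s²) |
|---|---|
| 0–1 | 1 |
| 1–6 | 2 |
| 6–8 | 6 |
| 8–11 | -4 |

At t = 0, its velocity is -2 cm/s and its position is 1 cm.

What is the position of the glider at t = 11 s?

On each constant-a segment, Δv = aΔt and Δx = v₀Δt + ½aΔt²; chain segment to segment.
0–1 s: v starts -2 cm/s; Δx = -2·1 + ½·1·1² = -1.5 cm; v ends -1 cm/s.
1–6 s: v starts -1 cm/s; Δx = -1·5 + ½·2·5² = 20 cm; v ends 9 cm/s.
6–8 s: v starts 9 cm/s; Δx = 9·2 + ½·6·2² = 30 cm; v ends 21 cm/s.
8–11 s: v starts 21 cm/s; Δx = 21·3 + ½·-4·3² = 45 cm; v ends 9 cm/s.
x(11) = 1 + Σ Δx = 94.5 cm.

94.5 cm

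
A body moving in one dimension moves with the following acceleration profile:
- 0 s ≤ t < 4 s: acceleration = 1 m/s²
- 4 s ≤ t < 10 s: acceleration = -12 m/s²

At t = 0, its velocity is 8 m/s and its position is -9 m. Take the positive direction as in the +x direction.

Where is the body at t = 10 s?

-113 m

On each constant-a segment, Δv = aΔt and Δx = v₀Δt + ½aΔt²; chain segment to segment.
0–4 s: v starts 8 m/s; Δx = 8·4 + ½·1·4² = 40 m; v ends 12 m/s.
4–10 s: v starts 12 m/s; Δx = 12·6 + ½·-12·6² = -144 m; v ends -60 m/s.
x(10) = -9 + Σ Δx = -113 m.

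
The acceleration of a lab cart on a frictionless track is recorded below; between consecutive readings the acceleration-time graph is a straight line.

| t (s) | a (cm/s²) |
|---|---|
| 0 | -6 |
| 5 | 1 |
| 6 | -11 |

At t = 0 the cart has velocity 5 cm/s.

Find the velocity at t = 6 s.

-12.5 cm/s

Δv equals the area under the a-t graph; then v = v₀ + Δv.
0–5 s: ½(-6 + 1)(5) = -12.5 cm/s
5–6 s: ½(1 + -11)(1) = -5 cm/s
Δv = -17.5 cm/s, so v(6) = 5 + (-17.5) = -12.5 cm/s.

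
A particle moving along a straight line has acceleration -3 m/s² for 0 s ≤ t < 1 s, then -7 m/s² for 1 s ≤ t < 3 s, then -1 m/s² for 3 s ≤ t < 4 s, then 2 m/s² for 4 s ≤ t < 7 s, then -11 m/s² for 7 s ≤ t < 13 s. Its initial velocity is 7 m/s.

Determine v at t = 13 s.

-71 m/s

Δv equals the area under the a-t graph; then v = v₀ + Δv.
0–1 s: -3 × 1 = -3 m/s
1–3 s: -7 × 2 = -14 m/s
3–4 s: -1 × 1 = -1 m/s
4–7 s: 2 × 3 = 6 m/s
7–13 s: -11 × 6 = -66 m/s
Δv = -78 m/s, so v(13) = 7 + (-78) = -71 m/s.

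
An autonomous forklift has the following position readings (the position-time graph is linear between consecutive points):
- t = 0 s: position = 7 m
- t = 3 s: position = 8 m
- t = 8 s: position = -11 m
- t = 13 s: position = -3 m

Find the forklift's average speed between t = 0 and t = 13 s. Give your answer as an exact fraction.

28/13 m/s

Average speed = (total path length)/(elapsed time); on a piecewise-linear x-t graph the path length is Σ|Δx|.
0–3 s: |Δx| = |8 − 7| = 1 m
3–8 s: |Δx| = |-11 − 8| = 19 m
8–13 s: |Δx| = |-3 − -11| = 8 m
Total path = 28 m; average speed = 28/13 = 28/13 m/s.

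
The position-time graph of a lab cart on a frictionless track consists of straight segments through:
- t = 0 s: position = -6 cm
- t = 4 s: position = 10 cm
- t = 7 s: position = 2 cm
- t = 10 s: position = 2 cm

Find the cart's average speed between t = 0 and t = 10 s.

Average speed = (total path length)/(elapsed time); on a piecewise-linear x-t graph the path length is Σ|Δx|.
0–4 s: |Δx| = |10 − -6| = 16 cm
4–7 s: |Δx| = |2 − 10| = 8 cm
7–10 s: |Δx| = |2 − 2| = 0 cm
Total path = 24 cm; average speed = 24/10 = 2.4 cm/s.

2.4 cm/s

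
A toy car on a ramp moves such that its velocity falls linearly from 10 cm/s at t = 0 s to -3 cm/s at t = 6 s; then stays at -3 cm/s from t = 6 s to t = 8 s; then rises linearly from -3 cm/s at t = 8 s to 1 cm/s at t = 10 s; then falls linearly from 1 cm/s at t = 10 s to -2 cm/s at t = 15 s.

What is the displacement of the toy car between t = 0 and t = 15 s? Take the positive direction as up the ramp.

Displacement is the signed area under the v-t curve.
0–6 s: ½(10 + -3)(6) = 21 cm
6–8 s: -3 × 2 = -6 cm
8–10 s: ½(-3 + 1)(2) = -2 cm
10–15 s: ½(1 + -2)(5) = -2.5 cm
Net displacement = 10.5 cm

10.5 cm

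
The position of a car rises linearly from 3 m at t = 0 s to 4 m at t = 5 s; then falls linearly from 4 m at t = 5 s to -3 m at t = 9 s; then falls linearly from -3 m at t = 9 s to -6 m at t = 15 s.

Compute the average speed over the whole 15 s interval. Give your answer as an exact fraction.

11/15 m/s

Average speed = (total path length)/(elapsed time); on a piecewise-linear x-t graph the path length is Σ|Δx|.
0–5 s: |Δx| = |4 − 3| = 1 m
5–9 s: |Δx| = |-3 − 4| = 7 m
9–15 s: |Δx| = |-6 − -3| = 3 m
Total path = 11 m; average speed = 11/15 = 11/15 m/s.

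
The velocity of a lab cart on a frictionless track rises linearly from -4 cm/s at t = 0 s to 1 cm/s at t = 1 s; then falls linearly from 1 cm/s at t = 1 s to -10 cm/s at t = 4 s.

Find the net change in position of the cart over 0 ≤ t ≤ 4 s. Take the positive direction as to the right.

-15 cm

Net displacement equals the area under the velocity-time graph (areas below the axis count negative).
0–1 s: ½(-4 + 1)(1) = -1.5 cm
1–4 s: ½(1 + -10)(3) = -13.5 cm
Net displacement = -15 cm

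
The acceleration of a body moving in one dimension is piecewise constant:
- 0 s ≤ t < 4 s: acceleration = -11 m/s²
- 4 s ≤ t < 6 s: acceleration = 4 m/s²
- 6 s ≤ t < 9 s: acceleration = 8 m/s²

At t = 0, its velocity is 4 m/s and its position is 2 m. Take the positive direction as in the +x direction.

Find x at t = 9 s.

-202 m

On each constant-a segment, Δv = aΔt and Δx = v₀Δt + ½aΔt²; chain segment to segment.
0–4 s: v starts 4 m/s; Δx = 4·4 + ½·-11·4² = -72 m; v ends -40 m/s.
4–6 s: v starts -40 m/s; Δx = -40·2 + ½·4·2² = -72 m; v ends -32 m/s.
6–9 s: v starts -32 m/s; Δx = -32·3 + ½·8·3² = -60 m; v ends -8 m/s.
x(9) = 2 + Σ Δx = -202 m.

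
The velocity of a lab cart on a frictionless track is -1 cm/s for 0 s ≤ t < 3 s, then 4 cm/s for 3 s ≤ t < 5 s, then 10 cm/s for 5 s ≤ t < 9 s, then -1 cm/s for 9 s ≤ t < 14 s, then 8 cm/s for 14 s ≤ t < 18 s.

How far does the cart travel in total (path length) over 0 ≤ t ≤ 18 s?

88 cm

Total distance travelled is ∫|v| dt — sum the magnitudes of each area piece.
0–3 s: |-1| × 3 = 3 cm
3–5 s: |4| × 2 = 8 cm
5–9 s: |10| × 4 = 40 cm
9–14 s: |-1| × 5 = 5 cm
14–18 s: |8| × 4 = 32 cm
Total distance = 88 cm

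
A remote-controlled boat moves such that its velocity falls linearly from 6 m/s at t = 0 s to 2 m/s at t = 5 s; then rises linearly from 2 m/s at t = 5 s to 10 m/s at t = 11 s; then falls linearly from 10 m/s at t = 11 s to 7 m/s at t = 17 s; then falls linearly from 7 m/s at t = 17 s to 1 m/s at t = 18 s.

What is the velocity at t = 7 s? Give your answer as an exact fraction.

14/3 m/s

On 5–11 s the graph is linear from 2 to 10 m/s: v(7) = 2 + (10 − 2)·(7 − 5)/(11 − 5) = 14/3 m/s.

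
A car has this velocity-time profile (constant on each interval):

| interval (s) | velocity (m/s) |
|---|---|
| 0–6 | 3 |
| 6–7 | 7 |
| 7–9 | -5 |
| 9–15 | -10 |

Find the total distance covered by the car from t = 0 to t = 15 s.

95 m

Distance (not displacement) is the total path length: add the absolute areas under v-t.
0–6 s: |3| × 6 = 18 m
6–7 s: |7| × 1 = 7 m
7–9 s: |-5| × 2 = 10 m
9–15 s: |-10| × 6 = 60 m
Total distance = 95 m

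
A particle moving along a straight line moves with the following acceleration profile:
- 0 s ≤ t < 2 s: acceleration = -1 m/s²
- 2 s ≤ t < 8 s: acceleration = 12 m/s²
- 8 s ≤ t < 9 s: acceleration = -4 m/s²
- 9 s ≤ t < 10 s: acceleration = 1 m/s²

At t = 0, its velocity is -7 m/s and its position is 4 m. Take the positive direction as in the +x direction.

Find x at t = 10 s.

270.5 m

On each constant-a segment, Δv = aΔt and Δx = v₀Δt + ½aΔt²; chain segment to segment.
0–2 s: v starts -7 m/s; Δx = -7·2 + ½·-1·2² = -16 m; v ends -9 m/s.
2–8 s: v starts -9 m/s; Δx = -9·6 + ½·12·6² = 162 m; v ends 63 m/s.
8–9 s: v starts 63 m/s; Δx = 63·1 + ½·-4·1² = 61 m; v ends 59 m/s.
9–10 s: v starts 59 m/s; Δx = 59·1 + ½·1·1² = 59.5 m; v ends 60 m/s.
x(10) = 4 + Σ Δx = 270.5 m.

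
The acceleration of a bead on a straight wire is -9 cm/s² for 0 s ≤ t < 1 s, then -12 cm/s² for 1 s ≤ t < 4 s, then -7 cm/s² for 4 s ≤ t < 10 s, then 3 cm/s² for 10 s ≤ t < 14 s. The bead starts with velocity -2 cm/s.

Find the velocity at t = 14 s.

-77 cm/s

Δv equals the area under the a-t graph; then v = v₀ + Δv.
0–1 s: -9 × 1 = -9 cm/s
1–4 s: -12 × 3 = -36 cm/s
4–10 s: -7 × 6 = -42 cm/s
10–14 s: 3 × 4 = 12 cm/s
Δv = -75 cm/s, so v(14) = -2 + (-75) = -77 cm/s.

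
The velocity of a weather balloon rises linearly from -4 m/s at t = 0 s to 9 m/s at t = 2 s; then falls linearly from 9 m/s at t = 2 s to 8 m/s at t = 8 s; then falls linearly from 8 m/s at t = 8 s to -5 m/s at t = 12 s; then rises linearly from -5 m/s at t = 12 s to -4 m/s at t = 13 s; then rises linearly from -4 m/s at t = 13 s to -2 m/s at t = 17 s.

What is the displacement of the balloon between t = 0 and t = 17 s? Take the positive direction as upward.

45.5 m

Net displacement equals the area under the velocity-time graph (areas below the axis count negative).
0–2 s: ½(-4 + 9)(2) = 5 m
2–8 s: ½(9 + 8)(6) = 51 m
8–12 s: ½(8 + -5)(4) = 6 m
12–13 s: ½(-5 + -4)(1) = -4.5 m
13–17 s: ½(-4 + -2)(4) = -12 m
Net displacement = 45.5 m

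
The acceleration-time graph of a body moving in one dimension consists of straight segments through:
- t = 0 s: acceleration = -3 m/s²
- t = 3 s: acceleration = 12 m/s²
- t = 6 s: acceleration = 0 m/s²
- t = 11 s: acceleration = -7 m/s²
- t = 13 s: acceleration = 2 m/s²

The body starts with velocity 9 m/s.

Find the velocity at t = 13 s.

Δv equals the area under the a-t graph; then v = v₀ + Δv.
0–3 s: ½(-3 + 12)(3) = 13.5 m/s
3–6 s: ½(12 + 0)(3) = 18 m/s
6–11 s: ½(0 + -7)(5) = -17.5 m/s
11–13 s: ½(-7 + 2)(2) = -5 m/s
Δv = 9 m/s, so v(13) = 9 + (9) = 18 m/s.

18 m/s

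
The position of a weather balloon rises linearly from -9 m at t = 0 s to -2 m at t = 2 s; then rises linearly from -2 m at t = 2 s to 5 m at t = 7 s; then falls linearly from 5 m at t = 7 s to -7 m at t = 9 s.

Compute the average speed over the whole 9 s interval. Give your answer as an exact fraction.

Average speed = (total path length)/(elapsed time); on a piecewise-linear x-t graph the path length is Σ|Δx|.
0–2 s: |Δx| = |-2 − -9| = 7 m
2–7 s: |Δx| = |5 − -2| = 7 m
7–9 s: |Δx| = |-7 − 5| = 12 m
Total path = 26 m; average speed = 26/9 = 26/9 m/s.

26/9 m/s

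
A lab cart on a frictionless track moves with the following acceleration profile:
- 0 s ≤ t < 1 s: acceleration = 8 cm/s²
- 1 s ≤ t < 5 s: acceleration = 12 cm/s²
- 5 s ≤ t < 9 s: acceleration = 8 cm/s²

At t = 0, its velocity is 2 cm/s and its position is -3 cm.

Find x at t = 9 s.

On each constant-a segment, Δv = aΔt and Δx = v₀Δt + ½aΔt²; chain segment to segment.
0–1 s: v starts 2 cm/s; Δx = 2·1 + ½·8·1² = 6 cm; v ends 10 cm/s.
1–5 s: v starts 10 cm/s; Δx = 10·4 + ½·12·4² = 136 cm; v ends 58 cm/s.
5–9 s: v starts 58 cm/s; Δx = 58·4 + ½·8·4² = 296 cm; v ends 90 cm/s.
x(9) = -3 + Σ Δx = 435 cm.

435 cm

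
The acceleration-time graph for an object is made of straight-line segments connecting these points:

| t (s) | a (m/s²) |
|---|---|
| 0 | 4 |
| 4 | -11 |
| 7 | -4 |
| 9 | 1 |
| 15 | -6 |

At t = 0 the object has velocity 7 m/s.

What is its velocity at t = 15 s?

-47.5 m/s

Δv equals the area under the a-t graph; then v = v₀ + Δv.
0–4 s: ½(4 + -11)(4) = -14 m/s
4–7 s: ½(-11 + -4)(3) = -22.5 m/s
7–9 s: ½(-4 + 1)(2) = -3 m/s
9–15 s: ½(1 + -6)(6) = -15 m/s
Δv = -54.5 m/s, so v(15) = 7 + (-54.5) = -47.5 m/s.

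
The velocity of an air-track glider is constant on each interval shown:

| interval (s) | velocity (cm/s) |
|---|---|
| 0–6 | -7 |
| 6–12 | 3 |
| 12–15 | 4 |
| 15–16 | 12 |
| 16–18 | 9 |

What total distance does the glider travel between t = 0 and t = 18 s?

102 cm

Total distance travelled is ∫|v| dt — sum the magnitudes of each area piece.
0–6 s: |-7| × 6 = 42 cm
6–12 s: |3| × 6 = 18 cm
12–15 s: |4| × 3 = 12 cm
15–16 s: |12| × 1 = 12 cm
16–18 s: |9| × 2 = 18 cm
Total distance = 102 cm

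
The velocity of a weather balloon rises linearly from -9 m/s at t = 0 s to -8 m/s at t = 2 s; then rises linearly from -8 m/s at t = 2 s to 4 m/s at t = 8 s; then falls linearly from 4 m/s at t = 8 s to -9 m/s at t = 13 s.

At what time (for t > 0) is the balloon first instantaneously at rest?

t = 6 s

v changes sign on 2–8 s (from -8 to 4); the graph is linear there, so v = 0 at t = 2 + (8)·(8 − 2)/(4 − -8) = 6 s.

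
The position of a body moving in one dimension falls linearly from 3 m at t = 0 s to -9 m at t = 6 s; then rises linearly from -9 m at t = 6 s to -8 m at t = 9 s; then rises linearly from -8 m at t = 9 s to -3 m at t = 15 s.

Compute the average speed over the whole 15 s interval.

1.2 m/s

Average speed = (total path length)/(elapsed time); on a piecewise-linear x-t graph the path length is Σ|Δx|.
0–6 s: |Δx| = |-9 − 3| = 12 m
6–9 s: |Δx| = |-8 − -9| = 1 m
9–15 s: |Δx| = |-3 − -8| = 5 m
Total path = 18 m; average speed = 18/15 = 1.2 m/s.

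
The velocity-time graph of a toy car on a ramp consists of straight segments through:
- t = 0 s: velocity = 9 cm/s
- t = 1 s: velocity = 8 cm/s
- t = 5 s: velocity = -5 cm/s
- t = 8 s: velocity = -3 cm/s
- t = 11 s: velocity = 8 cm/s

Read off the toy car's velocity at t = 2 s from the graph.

4.75 cm/s

On 1–5 s the graph is linear from 8 to -5 cm/s: v(2) = 8 + (-5 − 8)·(2 − 1)/(5 − 1) = 4.75 cm/s.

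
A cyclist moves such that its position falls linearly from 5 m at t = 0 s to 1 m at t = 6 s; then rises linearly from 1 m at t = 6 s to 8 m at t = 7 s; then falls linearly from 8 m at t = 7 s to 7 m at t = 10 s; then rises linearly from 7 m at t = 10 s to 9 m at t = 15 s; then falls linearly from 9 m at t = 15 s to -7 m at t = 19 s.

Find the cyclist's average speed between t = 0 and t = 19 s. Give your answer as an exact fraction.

30/19 m/s

Average speed = (total path length)/(elapsed time); on a piecewise-linear x-t graph the path length is Σ|Δx|.
0–6 s: |Δx| = |1 − 5| = 4 m
6–7 s: |Δx| = |8 − 1| = 7 m
7–10 s: |Δx| = |7 − 8| = 1 m
10–15 s: |Δx| = |9 − 7| = 2 m
15–19 s: |Δx| = |-7 − 9| = 16 m
Total path = 30 m; average speed = 30/19 = 30/19 m/s.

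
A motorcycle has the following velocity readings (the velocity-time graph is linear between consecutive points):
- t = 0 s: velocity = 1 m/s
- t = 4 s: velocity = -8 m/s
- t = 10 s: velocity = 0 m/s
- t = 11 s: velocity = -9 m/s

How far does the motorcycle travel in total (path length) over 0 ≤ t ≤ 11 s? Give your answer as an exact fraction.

Total distance travelled is ∫|v| dt — sum the magnitudes of each area piece.
0–4 s: v = 0 at t = 4/9 s; triangle areas 2/9 + 128/9 = 130/9 m
4–10 s: |½(-8 + 0)(6)| = 24 m
10–11 s: |½(0 + -9)(1)| = 4.5 m
Total distance = 773/18 m

773/18 m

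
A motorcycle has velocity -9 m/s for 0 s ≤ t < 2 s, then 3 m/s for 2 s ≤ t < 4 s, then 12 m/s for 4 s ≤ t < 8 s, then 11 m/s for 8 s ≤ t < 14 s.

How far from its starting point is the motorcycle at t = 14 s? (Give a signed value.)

102 m

Net displacement equals the area under the velocity-time graph (areas below the axis count negative).
0–2 s: -9 × 2 = -18 m
2–4 s: 3 × 2 = 6 m
4–8 s: 12 × 4 = 48 m
8–14 s: 11 × 6 = 66 m
Net displacement = 102 m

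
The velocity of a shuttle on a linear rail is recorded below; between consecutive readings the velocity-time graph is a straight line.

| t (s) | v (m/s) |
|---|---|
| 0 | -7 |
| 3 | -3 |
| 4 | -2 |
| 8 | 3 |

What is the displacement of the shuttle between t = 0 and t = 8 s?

-15.5 m

Net displacement equals the area under the velocity-time graph (areas below the axis count negative).
0–3 s: ½(-7 + -3)(3) = -15 m
3–4 s: ½(-3 + -2)(1) = -2.5 m
4–8 s: ½(-2 + 3)(4) = 2 m
Net displacement = -15.5 m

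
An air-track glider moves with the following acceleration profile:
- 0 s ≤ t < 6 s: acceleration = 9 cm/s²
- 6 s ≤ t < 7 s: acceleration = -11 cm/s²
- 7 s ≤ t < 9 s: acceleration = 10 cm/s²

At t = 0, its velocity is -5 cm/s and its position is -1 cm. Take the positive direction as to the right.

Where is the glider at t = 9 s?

On each constant-a segment, Δv = aΔt and Δx = v₀Δt + ½aΔt²; chain segment to segment.
0–6 s: v starts -5 cm/s; Δx = -5·6 + ½·9·6² = 132 cm; v ends 49 cm/s.
6–7 s: v starts 49 cm/s; Δx = 49·1 + ½·-11·1² = 43.5 cm; v ends 38 cm/s.
7–9 s: v starts 38 cm/s; Δx = 38·2 + ½·10·2² = 96 cm; v ends 58 cm/s.
x(9) = -1 + Σ Δx = 270.5 cm.

270.5 cm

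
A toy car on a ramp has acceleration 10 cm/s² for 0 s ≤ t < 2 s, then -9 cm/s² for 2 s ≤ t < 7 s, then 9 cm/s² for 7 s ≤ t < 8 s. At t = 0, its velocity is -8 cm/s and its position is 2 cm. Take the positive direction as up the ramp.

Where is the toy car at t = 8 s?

On each constant-a segment, Δv = aΔt and Δx = v₀Δt + ½aΔt²; chain segment to segment.
0–2 s: v starts -8 cm/s; Δx = -8·2 + ½·10·2² = 4 cm; v ends 12 cm/s.
2–7 s: v starts 12 cm/s; Δx = 12·5 + ½·-9·5² = -52.5 cm; v ends -33 cm/s.
7–8 s: v starts -33 cm/s; Δx = -33·1 + ½·9·1² = -28.5 cm; v ends -24 cm/s.
x(8) = 2 + Σ Δx = -75 cm.

-75 cm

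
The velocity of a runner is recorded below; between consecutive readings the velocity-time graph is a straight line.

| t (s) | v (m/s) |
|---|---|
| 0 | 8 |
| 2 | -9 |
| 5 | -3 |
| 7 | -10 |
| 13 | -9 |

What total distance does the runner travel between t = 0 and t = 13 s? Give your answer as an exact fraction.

Distance (not displacement) is the total path length: add the absolute areas under v-t.
0–2 s: v = 0 at t = 16/17 s; triangle areas 64/17 + 81/17 = 145/17 m
2–5 s: |½(-9 + -3)(3)| = 18 m
5–7 s: |½(-3 + -10)(2)| = 13 m
7–13 s: |½(-10 + -9)(6)| = 57 m
Total distance = 1641/17 m

1641/17 m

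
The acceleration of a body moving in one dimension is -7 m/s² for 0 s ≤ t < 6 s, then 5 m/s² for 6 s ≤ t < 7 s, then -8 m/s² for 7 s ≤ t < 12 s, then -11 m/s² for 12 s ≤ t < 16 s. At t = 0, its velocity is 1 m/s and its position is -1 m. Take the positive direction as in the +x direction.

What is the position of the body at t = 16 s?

-831.5 m

On each constant-a segment, Δv = aΔt and Δx = v₀Δt + ½aΔt²; chain segment to segment.
0–6 s: v starts 1 m/s; Δx = 1·6 + ½·-7·6² = -120 m; v ends -41 m/s.
6–7 s: v starts -41 m/s; Δx = -41·1 + ½·5·1² = -38.5 m; v ends -36 m/s.
7–12 s: v starts -36 m/s; Δx = -36·5 + ½·-8·5² = -280 m; v ends -76 m/s.
12–16 s: v starts -76 m/s; Δx = -76·4 + ½·-11·4² = -392 m; v ends -120 m/s.
x(16) = -1 + Σ Δx = -831.5 m.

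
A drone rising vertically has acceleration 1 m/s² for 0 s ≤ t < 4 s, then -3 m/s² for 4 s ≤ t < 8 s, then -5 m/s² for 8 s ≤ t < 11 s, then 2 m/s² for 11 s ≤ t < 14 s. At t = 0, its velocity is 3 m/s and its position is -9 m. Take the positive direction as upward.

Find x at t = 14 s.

-73.5 m

On each constant-a segment, Δv = aΔt and Δx = v₀Δt + ½aΔt²; chain segment to segment.
0–4 s: v starts 3 m/s; Δx = 3·4 + ½·1·4² = 20 m; v ends 7 m/s.
4–8 s: v starts 7 m/s; Δx = 7·4 + ½·-3·4² = 4 m; v ends -5 m/s.
8–11 s: v starts -5 m/s; Δx = -5·3 + ½·-5·3² = -37.5 m; v ends -20 m/s.
11–14 s: v starts -20 m/s; Δx = -20·3 + ½·2·3² = -51 m; v ends -14 m/s.
x(14) = -9 + Σ Δx = -73.5 m.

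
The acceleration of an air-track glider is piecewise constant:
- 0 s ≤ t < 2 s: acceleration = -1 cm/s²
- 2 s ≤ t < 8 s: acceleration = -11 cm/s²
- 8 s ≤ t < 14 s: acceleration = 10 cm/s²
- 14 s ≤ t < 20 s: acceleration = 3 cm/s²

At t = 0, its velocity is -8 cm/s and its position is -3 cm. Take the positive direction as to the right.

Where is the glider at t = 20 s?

-597 cm

On each constant-a segment, Δv = aΔt and Δx = v₀Δt + ½aΔt²; chain segment to segment.
0–2 s: v starts -8 cm/s; Δx = -8·2 + ½·-1·2² = -18 cm; v ends -10 cm/s.
2–8 s: v starts -10 cm/s; Δx = -10·6 + ½·-11·6² = -258 cm; v ends -76 cm/s.
8–14 s: v starts -76 cm/s; Δx = -76·6 + ½·10·6² = -276 cm; v ends -16 cm/s.
14–20 s: v starts -16 cm/s; Δx = -16·6 + ½·3·6² = -42 cm; v ends 2 cm/s.
x(20) = -3 + Σ Δx = -597 cm.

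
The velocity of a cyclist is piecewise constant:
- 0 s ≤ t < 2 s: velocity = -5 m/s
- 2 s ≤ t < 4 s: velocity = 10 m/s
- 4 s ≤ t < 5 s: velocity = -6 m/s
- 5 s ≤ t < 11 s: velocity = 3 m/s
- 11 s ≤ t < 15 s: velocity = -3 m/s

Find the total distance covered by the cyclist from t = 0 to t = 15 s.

66 m

Total distance travelled is ∫|v| dt — sum the magnitudes of each area piece.
0–2 s: |-5| × 2 = 10 m
2–4 s: |10| × 2 = 20 m
4–5 s: |-6| × 1 = 6 m
5–11 s: |3| × 6 = 18 m
11–15 s: |-3| × 4 = 12 m
Total distance = 66 m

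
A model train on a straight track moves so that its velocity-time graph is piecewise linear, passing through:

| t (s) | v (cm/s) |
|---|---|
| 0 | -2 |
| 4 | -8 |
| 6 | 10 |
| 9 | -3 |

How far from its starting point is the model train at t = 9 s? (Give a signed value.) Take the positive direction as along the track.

Displacement is the signed area under the v-t curve.
0–4 s: ½(-2 + -8)(4) = -20 cm
4–6 s: ½(-8 + 10)(2) = 2 cm
6–9 s: ½(10 + -3)(3) = 10.5 cm
Net displacement = -7.5 cm

-7.5 cm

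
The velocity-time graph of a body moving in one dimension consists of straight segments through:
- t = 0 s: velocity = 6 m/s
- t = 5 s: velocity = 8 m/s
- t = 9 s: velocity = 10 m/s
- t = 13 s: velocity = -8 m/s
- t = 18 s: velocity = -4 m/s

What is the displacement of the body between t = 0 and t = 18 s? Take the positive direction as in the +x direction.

45 m

Net displacement equals the area under the velocity-time graph (areas below the axis count negative).
0–5 s: ½(6 + 8)(5) = 35 m
5–9 s: ½(8 + 10)(4) = 36 m
9–13 s: ½(10 + -8)(4) = 4 m
13–18 s: ½(-8 + -4)(5) = -30 m
Net displacement = 45 m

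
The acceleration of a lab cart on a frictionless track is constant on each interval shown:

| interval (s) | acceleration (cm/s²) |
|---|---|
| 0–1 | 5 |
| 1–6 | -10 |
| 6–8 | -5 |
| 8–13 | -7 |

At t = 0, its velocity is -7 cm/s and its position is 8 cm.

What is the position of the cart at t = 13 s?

-643 cm

On each constant-a segment, Δv = aΔt and Δx = v₀Δt + ½aΔt²; chain segment to segment.
0–1 s: v starts -7 cm/s; Δx = -7·1 + ½·5·1² = -4.5 cm; v ends -2 cm/s.
1–6 s: v starts -2 cm/s; Δx = -2·5 + ½·-10·5² = -135 cm; v ends -52 cm/s.
6–8 s: v starts -52 cm/s; Δx = -52·2 + ½·-5·2² = -114 cm; v ends -62 cm/s.
8–13 s: v starts -62 cm/s; Δx = -62·5 + ½·-7·5² = -397.5 cm; v ends -97 cm/s.
x(13) = 8 + Σ Δx = -643 cm.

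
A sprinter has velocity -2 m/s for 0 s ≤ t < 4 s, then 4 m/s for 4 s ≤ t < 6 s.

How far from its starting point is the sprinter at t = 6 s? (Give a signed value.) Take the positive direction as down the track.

Displacement is the signed area under the v-t curve.
0–4 s: -2 × 4 = -8 m
4–6 s: 4 × 2 = 8 m
Net displacement = 0 m

0 m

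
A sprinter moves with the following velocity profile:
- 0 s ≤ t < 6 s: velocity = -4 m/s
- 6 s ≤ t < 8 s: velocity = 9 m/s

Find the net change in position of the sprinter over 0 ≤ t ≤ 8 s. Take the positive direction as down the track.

Displacement is the signed area under the v-t curve.
0–6 s: -4 × 6 = -24 m
6–8 s: 9 × 2 = 18 m
Net displacement = -6 m

-6 m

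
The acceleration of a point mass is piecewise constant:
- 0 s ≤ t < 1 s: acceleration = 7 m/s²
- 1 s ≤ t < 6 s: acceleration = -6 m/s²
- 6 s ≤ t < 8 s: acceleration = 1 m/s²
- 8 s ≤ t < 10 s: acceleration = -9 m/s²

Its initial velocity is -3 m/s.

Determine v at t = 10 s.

-42 m/s

Δv equals the area under the a-t graph; then v = v₀ + Δv.
0–1 s: 7 × 1 = 7 m/s
1–6 s: -6 × 5 = -30 m/s
6–8 s: 1 × 2 = 2 m/s
8–10 s: -9 × 2 = -18 m/s
Δv = -39 m/s, so v(10) = -3 + (-39) = -42 m/s.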